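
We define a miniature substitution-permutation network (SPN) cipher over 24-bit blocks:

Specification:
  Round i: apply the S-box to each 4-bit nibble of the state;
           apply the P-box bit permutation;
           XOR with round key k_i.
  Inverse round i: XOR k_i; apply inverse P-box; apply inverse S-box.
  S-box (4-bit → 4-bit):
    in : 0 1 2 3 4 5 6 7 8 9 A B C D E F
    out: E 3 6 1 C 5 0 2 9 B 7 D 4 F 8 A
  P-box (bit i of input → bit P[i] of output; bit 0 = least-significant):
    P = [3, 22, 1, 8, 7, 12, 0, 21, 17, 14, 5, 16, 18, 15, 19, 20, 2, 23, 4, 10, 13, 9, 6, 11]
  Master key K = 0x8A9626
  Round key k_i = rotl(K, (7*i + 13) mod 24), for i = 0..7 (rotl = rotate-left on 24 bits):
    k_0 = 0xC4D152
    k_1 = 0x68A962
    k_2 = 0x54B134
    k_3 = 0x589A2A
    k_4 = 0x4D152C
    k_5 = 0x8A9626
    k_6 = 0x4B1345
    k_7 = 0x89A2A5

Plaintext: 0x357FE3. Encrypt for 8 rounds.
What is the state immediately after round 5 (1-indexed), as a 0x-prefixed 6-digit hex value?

s_0 = plaintext = 0x357FE3
s_1 = Round(s_0, k_0) = 0xE5314E
s_2 = Round(s_1, k_1) = 0x4EE077
s_3 = Round(s_2, k_2) = 0x05ED54
s_4 = Round(s_3, k_3) = 0x4BD1DD
s_5 = Round(s_4, k_4) = 0x33C8F3
s_6 = Round(s_5, k_5) = 0xA1A62A
s_7 = Round(s_6, k_6) = 0x87A10A
s_8 = Round(s_7, k_7) = 0x675AAE

0x33C8F3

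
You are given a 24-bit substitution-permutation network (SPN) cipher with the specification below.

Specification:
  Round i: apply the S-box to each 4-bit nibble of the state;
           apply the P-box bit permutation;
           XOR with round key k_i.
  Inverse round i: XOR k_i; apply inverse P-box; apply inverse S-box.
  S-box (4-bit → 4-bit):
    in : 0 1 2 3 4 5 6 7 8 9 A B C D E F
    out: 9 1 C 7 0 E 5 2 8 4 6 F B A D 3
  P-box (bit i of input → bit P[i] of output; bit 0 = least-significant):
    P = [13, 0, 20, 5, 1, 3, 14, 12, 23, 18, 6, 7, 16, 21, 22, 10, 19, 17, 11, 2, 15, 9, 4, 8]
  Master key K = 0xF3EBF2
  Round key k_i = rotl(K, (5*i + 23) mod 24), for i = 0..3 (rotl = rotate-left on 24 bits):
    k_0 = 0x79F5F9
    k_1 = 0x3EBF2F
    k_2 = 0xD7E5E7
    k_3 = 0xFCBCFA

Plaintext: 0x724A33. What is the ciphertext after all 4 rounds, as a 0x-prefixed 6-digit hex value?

s_0 = plaintext = 0x724A33
s_1 = Round(s_0, k_0) = 0x6D9FB6
s_2 = Round(s_1, k_1) = 0xE84F31
s_3 = Round(s_2, k_2) = 0x5304F9
s_4 = Round(s_3, k_3) = 0xE7B3E0

0xE7B3E0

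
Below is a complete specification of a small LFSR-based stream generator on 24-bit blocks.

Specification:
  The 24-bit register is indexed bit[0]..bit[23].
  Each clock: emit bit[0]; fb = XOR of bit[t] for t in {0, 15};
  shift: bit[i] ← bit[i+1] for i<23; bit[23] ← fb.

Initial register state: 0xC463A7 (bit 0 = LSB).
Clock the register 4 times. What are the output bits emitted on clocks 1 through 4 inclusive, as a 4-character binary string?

reg_0 = 0xC463A7
clock 1: out=1, reg = 0xE231D3
clock 2: out=1, reg = 0xF118E9
clock 3: out=1, reg = 0xF88C74
clock 4: out=0, reg = 0xFC463A

1110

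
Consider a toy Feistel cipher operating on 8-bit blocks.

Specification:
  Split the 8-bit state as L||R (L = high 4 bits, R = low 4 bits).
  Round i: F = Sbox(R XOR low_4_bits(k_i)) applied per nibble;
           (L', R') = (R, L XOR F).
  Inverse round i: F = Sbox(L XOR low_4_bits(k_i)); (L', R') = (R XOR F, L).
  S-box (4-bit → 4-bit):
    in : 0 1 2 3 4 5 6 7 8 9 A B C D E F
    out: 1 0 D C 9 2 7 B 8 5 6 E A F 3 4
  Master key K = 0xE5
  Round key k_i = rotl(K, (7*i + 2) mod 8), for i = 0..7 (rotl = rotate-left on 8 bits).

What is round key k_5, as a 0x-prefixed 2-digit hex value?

0xBC

K = 0xE5
k_0 = rotl(K, (7*0+2) mod 8) = rotl(K, 2) = 0x97
k_1 = rotl(K, (7*1+2) mod 8) = rotl(K, 1) = 0xCB
k_2 = rotl(K, (7*2+2) mod 8) = rotl(K, 0) = 0xE5
k_3 = rotl(K, (7*3+2) mod 8) = rotl(K, 7) = 0xF2
k_4 = rotl(K, (7*4+2) mod 8) = rotl(K, 6) = 0x79
k_5 = rotl(K, (7*5+2) mod 8) = rotl(K, 5) = 0xBC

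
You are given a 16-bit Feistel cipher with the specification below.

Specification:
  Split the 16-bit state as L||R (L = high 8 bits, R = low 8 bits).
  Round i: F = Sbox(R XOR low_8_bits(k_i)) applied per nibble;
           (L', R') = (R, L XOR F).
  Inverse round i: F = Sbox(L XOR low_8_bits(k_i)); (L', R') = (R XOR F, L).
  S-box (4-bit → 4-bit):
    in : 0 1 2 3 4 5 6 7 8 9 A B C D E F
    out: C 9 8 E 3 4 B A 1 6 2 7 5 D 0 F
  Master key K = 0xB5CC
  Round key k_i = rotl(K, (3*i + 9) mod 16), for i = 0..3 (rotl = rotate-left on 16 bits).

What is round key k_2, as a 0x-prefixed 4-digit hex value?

K = 0xB5CC
k_0 = rotl(K, (3*0+9) mod 16) = rotl(K, 9) = 0x996B
k_1 = rotl(K, (3*1+9) mod 16) = rotl(K, 12) = 0xCB5C
k_2 = rotl(K, (3*2+9) mod 16) = rotl(K, 15) = 0x5AE6

0x5AE6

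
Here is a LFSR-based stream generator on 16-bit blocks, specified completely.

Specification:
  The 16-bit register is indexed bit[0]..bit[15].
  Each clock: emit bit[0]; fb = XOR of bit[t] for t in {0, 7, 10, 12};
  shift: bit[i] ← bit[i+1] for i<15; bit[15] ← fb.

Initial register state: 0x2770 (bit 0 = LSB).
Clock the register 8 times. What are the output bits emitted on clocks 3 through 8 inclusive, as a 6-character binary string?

001110

reg_0 = 0x2770
clock 1: out=0, reg = 0x93B8
clock 2: out=0, reg = 0x49DC
clock 3: out=0, reg = 0xA4EE
clock 4: out=0, reg = 0x5277
clock 5: out=1, reg = 0x293B
clock 6: out=1, reg = 0x949D
clock 7: out=1, reg = 0x4A4E
clock 8: out=0, reg = 0x2527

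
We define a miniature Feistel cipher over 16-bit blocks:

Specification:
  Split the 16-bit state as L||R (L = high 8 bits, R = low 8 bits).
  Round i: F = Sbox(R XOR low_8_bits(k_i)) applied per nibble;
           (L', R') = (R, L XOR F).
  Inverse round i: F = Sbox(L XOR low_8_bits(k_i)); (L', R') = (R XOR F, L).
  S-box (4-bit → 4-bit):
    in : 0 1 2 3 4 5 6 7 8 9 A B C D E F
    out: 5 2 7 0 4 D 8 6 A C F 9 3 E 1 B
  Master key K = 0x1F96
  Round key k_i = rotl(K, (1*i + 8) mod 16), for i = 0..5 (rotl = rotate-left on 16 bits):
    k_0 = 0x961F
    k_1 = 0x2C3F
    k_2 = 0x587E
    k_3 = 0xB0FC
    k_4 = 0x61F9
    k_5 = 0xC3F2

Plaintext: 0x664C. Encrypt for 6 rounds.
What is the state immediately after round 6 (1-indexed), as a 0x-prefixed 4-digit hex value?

0xE26C

s_0 = plaintext = 0x664C
s_1 = Round(s_0, k_0) = 0x4CB6
s_2 = Round(s_1, k_1) = 0xB6E0
s_3 = Round(s_2, k_2) = 0xE077
s_4 = Round(s_3, k_3) = 0x7749
s_5 = Round(s_4, k_4) = 0x49E2
s_6 = Round(s_5, k_5) = 0xE26C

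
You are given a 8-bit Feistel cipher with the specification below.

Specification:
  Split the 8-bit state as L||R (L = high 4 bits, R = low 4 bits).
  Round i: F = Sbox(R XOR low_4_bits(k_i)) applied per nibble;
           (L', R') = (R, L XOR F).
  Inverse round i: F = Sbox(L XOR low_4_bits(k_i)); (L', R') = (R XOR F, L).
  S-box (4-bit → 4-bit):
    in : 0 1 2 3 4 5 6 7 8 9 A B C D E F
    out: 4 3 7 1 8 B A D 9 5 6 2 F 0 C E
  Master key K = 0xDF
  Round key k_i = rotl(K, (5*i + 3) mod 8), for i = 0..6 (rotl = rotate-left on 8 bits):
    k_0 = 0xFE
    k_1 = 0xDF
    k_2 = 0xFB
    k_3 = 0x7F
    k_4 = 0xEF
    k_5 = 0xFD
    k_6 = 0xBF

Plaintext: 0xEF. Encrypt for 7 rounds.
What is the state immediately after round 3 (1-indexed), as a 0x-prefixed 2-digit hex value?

0x8C

s_0 = plaintext = 0xEF
s_1 = Round(s_0, k_0) = 0xFD
s_2 = Round(s_1, k_1) = 0xD8
s_3 = Round(s_2, k_2) = 0x8C
s_4 = Round(s_3, k_3) = 0xC9
s_5 = Round(s_4, k_4) = 0x96
s_6 = Round(s_5, k_5) = 0x6B
s_7 = Round(s_6, k_6) = 0xBE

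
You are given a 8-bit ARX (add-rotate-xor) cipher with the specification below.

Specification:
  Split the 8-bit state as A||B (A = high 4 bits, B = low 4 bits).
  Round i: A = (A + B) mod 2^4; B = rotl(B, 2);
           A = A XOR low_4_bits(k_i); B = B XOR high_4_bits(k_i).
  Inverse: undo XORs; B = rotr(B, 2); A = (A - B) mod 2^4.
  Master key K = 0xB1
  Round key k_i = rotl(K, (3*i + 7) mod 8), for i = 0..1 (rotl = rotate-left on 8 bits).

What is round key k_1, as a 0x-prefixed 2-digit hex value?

0xC6

K = 0xB1
k_0 = rotl(K, (3*0+7) mod 8) = rotl(K, 7) = 0xD8
k_1 = rotl(K, (3*1+7) mod 8) = rotl(K, 2) = 0xC6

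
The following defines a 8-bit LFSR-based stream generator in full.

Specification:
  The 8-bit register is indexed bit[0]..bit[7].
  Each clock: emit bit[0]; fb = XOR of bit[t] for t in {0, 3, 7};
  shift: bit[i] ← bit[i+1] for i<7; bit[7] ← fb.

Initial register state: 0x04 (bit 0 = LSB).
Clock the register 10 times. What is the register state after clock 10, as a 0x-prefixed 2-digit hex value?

0x5F

reg_0 = 0x04
clock 1: out=0, reg = 0x02
clock 2: out=0, reg = 0x01
clock 3: out=1, reg = 0x80
clock 4: out=0, reg = 0xC0
clock 5: out=0, reg = 0xE0
clock 6: out=0, reg = 0xF0
clock 7: out=0, reg = 0xF8
clock 8: out=0, reg = 0x7C
clock 9: out=0, reg = 0xBE
clock 10: out=0, reg = 0x5F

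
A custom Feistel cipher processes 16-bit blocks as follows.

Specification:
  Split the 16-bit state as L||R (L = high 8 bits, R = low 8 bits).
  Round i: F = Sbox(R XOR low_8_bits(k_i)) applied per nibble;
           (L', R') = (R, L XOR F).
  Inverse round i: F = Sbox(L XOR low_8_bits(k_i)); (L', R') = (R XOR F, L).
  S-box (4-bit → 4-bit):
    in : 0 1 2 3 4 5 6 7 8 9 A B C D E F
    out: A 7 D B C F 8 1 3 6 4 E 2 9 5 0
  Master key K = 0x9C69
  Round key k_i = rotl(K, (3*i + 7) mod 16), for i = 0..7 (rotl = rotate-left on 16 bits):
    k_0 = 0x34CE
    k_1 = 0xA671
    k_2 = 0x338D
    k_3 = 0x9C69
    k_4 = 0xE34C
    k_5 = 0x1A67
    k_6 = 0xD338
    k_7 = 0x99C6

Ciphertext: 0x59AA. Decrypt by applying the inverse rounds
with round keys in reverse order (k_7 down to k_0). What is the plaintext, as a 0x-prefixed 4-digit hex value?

0x49A5

s_0 = ciphertext = 0x59AA
s_1 = InvRound(s_0, k_7) = 0xCA59
s_2 = InvRound(s_1, k_6) = 0x54CA
s_3 = InvRound(s_2, k_5) = 0x7154
s_4 = InvRound(s_3, k_4) = 0xED71
s_5 = InvRound(s_4, k_3) = 0x4DED
s_6 = InvRound(s_5, k_2) = 0xC74D
s_7 = InvRound(s_6, k_1) = 0xA5C7
s_8 = InvRound(s_7, k_0) = 0x49A5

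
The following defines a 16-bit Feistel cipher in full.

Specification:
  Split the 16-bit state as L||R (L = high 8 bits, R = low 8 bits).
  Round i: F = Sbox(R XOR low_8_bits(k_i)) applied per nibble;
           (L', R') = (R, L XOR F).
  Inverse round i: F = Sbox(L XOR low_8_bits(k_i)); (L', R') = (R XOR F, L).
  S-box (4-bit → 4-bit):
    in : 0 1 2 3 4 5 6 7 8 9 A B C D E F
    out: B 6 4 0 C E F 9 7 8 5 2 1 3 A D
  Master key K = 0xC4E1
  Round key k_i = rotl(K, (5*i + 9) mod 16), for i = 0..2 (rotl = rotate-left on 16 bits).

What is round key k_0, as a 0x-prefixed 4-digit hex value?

K = 0xC4E1
k_0 = rotl(K, (5*0+9) mod 16) = rotl(K, 9) = 0xC389

0xC389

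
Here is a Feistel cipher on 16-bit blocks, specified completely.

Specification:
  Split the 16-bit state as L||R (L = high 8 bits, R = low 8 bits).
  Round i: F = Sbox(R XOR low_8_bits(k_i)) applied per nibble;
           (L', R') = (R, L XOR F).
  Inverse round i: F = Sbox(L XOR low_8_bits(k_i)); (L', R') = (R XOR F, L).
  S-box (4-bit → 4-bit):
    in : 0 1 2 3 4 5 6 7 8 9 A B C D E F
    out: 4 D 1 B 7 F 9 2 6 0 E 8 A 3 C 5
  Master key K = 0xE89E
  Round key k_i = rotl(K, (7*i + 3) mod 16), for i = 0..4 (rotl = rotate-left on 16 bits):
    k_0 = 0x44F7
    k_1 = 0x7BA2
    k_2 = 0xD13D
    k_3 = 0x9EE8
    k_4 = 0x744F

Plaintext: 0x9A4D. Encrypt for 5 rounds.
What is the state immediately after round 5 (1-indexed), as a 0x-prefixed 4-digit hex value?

s_0 = plaintext = 0x9A4D
s_1 = Round(s_0, k_0) = 0x4D14
s_2 = Round(s_1, k_1) = 0x14C4
s_3 = Round(s_2, k_2) = 0xC444
s_4 = Round(s_3, k_3) = 0x442E
s_5 = Round(s_4, k_4) = 0x2ED9

0x2ED9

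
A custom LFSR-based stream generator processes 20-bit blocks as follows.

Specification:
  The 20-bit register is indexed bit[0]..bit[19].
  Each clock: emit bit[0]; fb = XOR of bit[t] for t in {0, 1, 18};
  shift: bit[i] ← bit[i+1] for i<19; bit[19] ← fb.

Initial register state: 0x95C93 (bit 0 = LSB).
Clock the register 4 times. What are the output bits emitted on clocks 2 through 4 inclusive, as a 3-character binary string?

100

reg_0 = 0x95C93
clock 1: out=1, reg = 0x4AE49
clock 2: out=1, reg = 0x25724
clock 3: out=0, reg = 0x12B92
clock 4: out=0, reg = 0x895C9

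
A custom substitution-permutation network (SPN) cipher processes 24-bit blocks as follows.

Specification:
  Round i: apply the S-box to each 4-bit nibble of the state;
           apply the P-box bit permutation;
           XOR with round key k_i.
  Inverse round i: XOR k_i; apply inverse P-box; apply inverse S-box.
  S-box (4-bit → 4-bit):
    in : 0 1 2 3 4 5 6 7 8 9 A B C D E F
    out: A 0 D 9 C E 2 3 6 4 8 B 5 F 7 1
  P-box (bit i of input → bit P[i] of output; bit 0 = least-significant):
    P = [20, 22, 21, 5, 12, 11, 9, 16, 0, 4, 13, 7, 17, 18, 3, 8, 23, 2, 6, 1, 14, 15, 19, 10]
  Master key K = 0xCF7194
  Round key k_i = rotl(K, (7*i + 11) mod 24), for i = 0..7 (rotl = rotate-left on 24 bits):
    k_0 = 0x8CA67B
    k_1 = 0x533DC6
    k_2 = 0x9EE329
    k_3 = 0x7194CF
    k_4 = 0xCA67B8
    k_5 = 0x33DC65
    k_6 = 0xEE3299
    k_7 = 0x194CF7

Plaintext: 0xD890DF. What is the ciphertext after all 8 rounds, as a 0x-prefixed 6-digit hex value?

s_0 = plaintext = 0xD890DF
s_1 = Round(s_0, k_0) = 0x9578A7
s_2 = Round(s_1, k_1) = 0x0C1D90
s_3 = Round(s_2, k_2) = 0x5E45D8
s_4 = Round(s_3, k_3) = 0x982B13
s_5 = Round(s_4, k_4) = 0xD06645
s_6 = Round(s_5, k_5) = 0x5E1A53
s_7 = Round(s_6, k_6) = 0x77BC7D
s_8 = Round(s_7, k_7) = 0xEFB5D2

0xEFB5D2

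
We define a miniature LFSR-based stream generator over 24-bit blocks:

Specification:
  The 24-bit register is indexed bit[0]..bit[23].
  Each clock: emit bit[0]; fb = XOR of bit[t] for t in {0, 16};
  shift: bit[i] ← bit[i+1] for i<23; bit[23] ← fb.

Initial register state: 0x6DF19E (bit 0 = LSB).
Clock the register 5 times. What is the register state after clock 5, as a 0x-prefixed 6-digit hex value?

0x9B6F8C

reg_0 = 0x6DF19E
clock 1: out=0, reg = 0xB6F8CF
clock 2: out=1, reg = 0xDB7C67
clock 3: out=1, reg = 0x6DBE33
clock 4: out=1, reg = 0x36DF19
clock 5: out=1, reg = 0x9B6F8C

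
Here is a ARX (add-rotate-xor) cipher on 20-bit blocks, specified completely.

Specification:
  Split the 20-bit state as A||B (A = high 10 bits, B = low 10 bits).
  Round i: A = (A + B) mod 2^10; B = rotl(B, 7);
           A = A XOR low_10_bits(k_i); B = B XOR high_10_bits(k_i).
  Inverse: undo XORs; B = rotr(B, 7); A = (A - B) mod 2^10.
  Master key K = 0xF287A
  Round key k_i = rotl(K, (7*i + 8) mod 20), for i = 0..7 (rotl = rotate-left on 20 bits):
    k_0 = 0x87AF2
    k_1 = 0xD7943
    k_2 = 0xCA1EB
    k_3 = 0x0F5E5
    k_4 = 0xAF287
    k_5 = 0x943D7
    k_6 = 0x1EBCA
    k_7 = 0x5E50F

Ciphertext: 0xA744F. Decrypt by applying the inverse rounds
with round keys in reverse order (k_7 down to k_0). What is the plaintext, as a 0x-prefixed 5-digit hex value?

0x686B0

s_0 = ciphertext = 0xA744F
s_1 = InvRound(s_0, k_7) = 0x781B2
s_2 = InvRound(s_1, k_6) = 0xF9E43
s_3 = InvRound(s_2, k_5) = 0xE6098
s_4 = InvRound(s_3, k_4) = 0xFED24
s_5 = InvRound(s_4, k_3) = 0x550CA
s_6 = InvRound(s_5, k_2) = 0x6A317
s_7 = InvRound(s_6, k_1) = 0xA8E48
s_8 = InvRound(s_7, k_0) = 0x686B0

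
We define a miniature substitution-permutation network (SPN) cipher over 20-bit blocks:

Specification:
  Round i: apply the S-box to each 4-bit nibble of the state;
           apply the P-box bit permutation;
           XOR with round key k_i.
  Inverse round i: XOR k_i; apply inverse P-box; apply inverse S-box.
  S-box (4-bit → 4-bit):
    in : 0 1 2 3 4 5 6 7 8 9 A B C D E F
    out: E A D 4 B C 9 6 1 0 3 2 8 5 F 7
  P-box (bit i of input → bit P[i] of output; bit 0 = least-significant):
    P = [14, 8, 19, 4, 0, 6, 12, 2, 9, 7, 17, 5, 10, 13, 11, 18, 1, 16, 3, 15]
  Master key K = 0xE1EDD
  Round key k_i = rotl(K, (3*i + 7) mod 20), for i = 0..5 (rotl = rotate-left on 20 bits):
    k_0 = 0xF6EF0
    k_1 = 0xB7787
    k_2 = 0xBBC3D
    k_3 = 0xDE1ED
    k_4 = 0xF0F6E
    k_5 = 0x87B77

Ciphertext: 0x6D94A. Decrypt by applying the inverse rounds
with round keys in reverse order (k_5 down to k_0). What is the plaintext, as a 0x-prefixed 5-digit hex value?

s_0 = ciphertext = 0x6D94A
s_1 = InvRound(s_0, k_5) = 0x51265
s_2 = InvRound(s_1, k_4) = 0xDD3D7
s_3 = InvRound(s_2, k_3) = 0xDB63C
s_4 = InvRound(s_3, k_2) = 0x95D89
s_5 = InvRound(s_4, k_1) = 0xD7DC9
s_6 = InvRound(s_5, k_0) = 0x392D1

0x392D1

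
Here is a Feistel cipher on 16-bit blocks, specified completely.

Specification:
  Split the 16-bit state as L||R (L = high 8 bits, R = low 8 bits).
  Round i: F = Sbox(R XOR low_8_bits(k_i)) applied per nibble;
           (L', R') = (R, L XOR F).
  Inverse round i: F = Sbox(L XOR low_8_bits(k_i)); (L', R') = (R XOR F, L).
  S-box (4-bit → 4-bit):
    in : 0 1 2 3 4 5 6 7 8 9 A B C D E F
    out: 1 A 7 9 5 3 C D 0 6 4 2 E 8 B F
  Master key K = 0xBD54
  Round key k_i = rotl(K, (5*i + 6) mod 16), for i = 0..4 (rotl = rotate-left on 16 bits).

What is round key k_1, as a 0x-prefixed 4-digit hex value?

0xA5EA

K = 0xBD54
k_0 = rotl(K, (5*0+6) mod 16) = rotl(K, 6) = 0x552F
k_1 = rotl(K, (5*1+6) mod 16) = rotl(K, 11) = 0xA5EA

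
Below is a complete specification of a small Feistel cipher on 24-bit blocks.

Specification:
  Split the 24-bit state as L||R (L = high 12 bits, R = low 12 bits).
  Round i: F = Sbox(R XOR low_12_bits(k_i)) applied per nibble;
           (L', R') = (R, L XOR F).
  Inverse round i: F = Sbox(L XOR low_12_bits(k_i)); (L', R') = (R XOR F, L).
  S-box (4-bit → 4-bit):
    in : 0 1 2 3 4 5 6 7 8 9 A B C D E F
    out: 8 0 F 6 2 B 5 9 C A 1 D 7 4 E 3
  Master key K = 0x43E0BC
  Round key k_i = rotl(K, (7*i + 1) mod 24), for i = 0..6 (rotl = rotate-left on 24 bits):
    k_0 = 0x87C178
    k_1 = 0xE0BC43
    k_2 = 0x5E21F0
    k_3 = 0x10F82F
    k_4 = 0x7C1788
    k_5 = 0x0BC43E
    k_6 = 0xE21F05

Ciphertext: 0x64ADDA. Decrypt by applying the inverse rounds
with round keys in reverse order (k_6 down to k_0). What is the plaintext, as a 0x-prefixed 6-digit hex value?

0xBEDD94

s_0 = ciphertext = 0x64ADDA
s_1 = InvRound(s_0, k_6) = 0x7F964A
s_2 = InvRound(s_1, k_5) = 0x0337F9
s_3 = InvRound(s_2, k_4) = 0xE24033
s_4 = InvRound(s_3, k_3) = 0x5BEE24
s_5 = InvRound(s_4, k_2) = 0xC0A5BE
s_6 = InvRound(s_5, k_1) = 0xD94C0A
s_7 = InvRound(s_6, k_0) = 0xBEDD94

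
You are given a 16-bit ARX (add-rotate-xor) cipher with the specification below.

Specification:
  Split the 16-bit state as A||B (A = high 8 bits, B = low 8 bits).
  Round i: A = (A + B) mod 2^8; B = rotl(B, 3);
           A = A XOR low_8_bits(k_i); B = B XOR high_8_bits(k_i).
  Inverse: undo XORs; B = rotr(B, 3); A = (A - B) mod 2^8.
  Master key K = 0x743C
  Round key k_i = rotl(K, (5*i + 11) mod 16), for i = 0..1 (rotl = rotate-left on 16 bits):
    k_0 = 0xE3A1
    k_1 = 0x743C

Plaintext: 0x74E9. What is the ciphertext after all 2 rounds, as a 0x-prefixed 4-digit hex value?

0x9411

s_0 = plaintext = 0x74E9
s_1 = Round(s_0, k_0) = 0xFCAC
s_2 = Round(s_1, k_1) = 0x9411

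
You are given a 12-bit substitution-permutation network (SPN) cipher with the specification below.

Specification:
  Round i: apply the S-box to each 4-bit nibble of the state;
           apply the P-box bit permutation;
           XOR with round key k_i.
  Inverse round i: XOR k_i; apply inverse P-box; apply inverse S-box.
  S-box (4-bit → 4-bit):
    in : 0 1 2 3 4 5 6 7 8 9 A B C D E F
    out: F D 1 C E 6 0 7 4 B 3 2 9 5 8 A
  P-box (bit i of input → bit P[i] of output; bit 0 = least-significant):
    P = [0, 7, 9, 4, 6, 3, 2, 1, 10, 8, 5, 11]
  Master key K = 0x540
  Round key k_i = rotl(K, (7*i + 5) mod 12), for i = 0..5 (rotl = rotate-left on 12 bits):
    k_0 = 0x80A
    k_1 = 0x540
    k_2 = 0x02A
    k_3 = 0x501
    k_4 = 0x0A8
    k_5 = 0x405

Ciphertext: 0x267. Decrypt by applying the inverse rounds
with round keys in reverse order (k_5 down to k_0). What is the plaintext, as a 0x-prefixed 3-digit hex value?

s_0 = ciphertext = 0x267
s_1 = InvRound(s_0, k_5) = 0xDC8
s_2 = InvRound(s_1, k_4) = 0x026
s_3 = InvRound(s_2, k_3) = 0x732
s_4 = InvRound(s_3, k_2) = 0xAB3
s_5 = InvRound(s_4, k_1) = 0x0C0
s_6 = InvRound(s_5, k_0) = 0xE9B

0xE9B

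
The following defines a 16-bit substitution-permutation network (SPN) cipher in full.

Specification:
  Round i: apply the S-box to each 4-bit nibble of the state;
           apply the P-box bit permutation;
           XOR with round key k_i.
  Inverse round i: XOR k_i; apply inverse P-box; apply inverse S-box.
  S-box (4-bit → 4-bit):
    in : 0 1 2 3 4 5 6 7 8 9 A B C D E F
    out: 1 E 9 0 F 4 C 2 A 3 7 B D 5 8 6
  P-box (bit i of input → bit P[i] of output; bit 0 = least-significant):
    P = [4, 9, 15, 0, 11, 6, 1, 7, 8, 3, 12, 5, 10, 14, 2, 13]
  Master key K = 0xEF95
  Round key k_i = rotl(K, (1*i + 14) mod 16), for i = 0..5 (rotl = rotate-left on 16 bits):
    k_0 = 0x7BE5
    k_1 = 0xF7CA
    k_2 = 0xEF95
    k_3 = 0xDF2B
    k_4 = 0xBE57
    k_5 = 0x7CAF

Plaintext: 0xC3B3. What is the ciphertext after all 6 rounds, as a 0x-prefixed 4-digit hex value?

s_0 = plaintext = 0xC3B3
s_1 = Round(s_0, k_0) = 0x5721
s_2 = Round(s_1, k_1) = 0x7D47
s_3 = Round(s_2, k_2) = 0xB457
s_4 = Round(s_3, k_3) = 0xA801
s_5 = Round(s_4, k_4) = 0x707A
s_6 = Round(s_5, k_5) = 0xBFFF

0xBFFF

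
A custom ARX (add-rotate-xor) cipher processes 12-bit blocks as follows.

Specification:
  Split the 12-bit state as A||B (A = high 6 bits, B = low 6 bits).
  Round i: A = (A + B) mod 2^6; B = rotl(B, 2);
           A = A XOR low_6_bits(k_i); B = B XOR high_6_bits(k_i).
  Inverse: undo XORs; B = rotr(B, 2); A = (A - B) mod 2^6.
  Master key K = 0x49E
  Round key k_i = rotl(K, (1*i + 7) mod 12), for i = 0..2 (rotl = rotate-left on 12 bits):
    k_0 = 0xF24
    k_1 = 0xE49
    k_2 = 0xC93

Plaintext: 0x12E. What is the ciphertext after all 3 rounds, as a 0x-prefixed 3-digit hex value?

0x974

s_0 = plaintext = 0x12E
s_1 = Round(s_0, k_0) = 0x586
s_2 = Round(s_1, k_1) = 0x561
s_3 = Round(s_2, k_2) = 0x974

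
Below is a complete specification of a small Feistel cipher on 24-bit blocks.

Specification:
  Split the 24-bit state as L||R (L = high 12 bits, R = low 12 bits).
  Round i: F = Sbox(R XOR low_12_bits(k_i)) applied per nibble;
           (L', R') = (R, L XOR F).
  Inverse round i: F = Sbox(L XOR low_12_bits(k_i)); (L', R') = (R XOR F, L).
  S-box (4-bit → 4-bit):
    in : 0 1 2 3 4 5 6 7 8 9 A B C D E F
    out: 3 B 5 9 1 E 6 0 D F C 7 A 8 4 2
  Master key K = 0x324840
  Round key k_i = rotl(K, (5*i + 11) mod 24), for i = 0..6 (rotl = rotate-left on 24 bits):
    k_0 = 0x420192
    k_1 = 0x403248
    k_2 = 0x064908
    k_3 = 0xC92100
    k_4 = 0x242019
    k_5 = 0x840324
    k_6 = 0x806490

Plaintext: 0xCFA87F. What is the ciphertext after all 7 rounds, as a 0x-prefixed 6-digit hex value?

s_0 = plaintext = 0xCFA87F
s_1 = Round(s_0, k_0) = 0x87F3B2
s_2 = Round(s_1, k_1) = 0x3B2353
s_3 = Round(s_2, k_2) = 0x353F55
s_4 = Round(s_3, k_3) = 0xF557BD
s_5 = Round(s_4, k_4) = 0x7BDF94
s_6 = Round(s_5, k_5) = 0xF94DCE
s_7 = Round(s_6, k_6) = 0xDCE070

0xDCE070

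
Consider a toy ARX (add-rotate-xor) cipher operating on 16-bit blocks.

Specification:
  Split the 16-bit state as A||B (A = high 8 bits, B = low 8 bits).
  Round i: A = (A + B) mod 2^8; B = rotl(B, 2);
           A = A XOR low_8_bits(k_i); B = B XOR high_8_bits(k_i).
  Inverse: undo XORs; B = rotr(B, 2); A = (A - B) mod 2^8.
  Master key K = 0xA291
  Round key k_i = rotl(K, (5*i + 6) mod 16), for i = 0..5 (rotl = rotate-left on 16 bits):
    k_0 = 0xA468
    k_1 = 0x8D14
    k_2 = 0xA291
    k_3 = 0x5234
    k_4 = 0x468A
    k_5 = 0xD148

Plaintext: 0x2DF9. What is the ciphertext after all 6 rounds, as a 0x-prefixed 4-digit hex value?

s_0 = plaintext = 0x2DF9
s_1 = Round(s_0, k_0) = 0x4E43
s_2 = Round(s_1, k_1) = 0x8580
s_3 = Round(s_2, k_2) = 0x94A0
s_4 = Round(s_3, k_3) = 0x00D0
s_5 = Round(s_4, k_4) = 0x5A05
s_6 = Round(s_5, k_5) = 0x17C5

0x17C5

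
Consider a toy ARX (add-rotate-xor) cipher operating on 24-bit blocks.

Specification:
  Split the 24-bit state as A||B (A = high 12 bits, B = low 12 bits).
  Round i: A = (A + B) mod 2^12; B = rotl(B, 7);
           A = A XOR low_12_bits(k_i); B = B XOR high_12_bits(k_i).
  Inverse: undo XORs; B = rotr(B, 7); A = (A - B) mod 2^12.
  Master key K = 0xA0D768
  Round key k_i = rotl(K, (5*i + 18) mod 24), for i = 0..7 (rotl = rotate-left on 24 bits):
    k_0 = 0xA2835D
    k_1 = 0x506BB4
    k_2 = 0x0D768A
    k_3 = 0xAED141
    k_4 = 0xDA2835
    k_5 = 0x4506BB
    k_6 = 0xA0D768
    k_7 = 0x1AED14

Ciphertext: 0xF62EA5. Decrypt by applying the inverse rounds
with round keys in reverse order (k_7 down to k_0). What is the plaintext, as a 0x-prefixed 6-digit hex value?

s_0 = ciphertext = 0xF62EA5
s_1 = InvRound(s_0, k_7) = 0x0F817E
s_2 = InvRound(s_1, k_6) = 0x91AE76
s_3 = InvRound(s_2, k_5) = 0xACD4D4
s_4 = InvRound(s_3, k_4) = 0x426ED2
s_5 = InvRound(s_4, k_3) = 0xD7F7E8
s_6 = InvRound(s_5, k_2) = 0x4077EE
s_7 = InvRound(s_6, k_1) = 0x2AED05
s_8 = InvRound(s_7, k_0) = 0xC455AE

0xC455AE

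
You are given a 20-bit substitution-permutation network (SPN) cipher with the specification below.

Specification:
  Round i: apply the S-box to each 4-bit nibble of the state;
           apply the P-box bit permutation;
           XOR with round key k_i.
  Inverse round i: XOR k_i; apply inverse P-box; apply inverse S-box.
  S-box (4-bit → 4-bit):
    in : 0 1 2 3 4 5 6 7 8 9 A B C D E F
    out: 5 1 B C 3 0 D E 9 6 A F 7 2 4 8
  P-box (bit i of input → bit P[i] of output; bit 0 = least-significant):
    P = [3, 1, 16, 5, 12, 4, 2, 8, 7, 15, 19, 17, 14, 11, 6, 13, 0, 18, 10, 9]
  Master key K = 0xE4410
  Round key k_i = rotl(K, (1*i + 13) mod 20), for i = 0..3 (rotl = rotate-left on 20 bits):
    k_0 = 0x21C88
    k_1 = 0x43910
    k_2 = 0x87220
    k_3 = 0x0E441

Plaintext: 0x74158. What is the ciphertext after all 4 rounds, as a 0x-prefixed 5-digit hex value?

s_0 = plaintext = 0x74158
s_1 = Round(s_0, k_0) = 0x65220
s_2 = Round(s_1, k_1) = 0x7AE89
s_3 = Round(s_2, k_2) = 0x54D22
s_4 = Round(s_3, k_3) = 0x03D7B

0x03D7B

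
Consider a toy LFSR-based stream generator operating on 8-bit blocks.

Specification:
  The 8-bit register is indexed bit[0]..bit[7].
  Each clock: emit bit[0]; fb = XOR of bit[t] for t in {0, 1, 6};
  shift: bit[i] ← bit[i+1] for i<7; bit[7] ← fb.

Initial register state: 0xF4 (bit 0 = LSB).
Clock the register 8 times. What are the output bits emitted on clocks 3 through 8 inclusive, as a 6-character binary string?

reg_0 = 0xF4
clock 1: out=0, reg = 0xFA
clock 2: out=0, reg = 0x7D
clock 3: out=1, reg = 0x3E
clock 4: out=0, reg = 0x9F
clock 5: out=1, reg = 0x4F
clock 6: out=1, reg = 0xA7
clock 7: out=1, reg = 0x53
clock 8: out=1, reg = 0xA9

101111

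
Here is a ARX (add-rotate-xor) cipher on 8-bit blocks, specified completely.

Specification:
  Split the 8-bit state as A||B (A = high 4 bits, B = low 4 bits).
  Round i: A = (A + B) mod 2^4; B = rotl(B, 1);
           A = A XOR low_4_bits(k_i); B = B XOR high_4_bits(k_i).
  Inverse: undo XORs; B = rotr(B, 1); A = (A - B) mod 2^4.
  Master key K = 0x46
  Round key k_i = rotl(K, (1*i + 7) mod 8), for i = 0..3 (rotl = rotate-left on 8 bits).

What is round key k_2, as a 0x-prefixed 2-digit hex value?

0x8C

K = 0x46
k_0 = rotl(K, (1*0+7) mod 8) = rotl(K, 7) = 0x23
k_1 = rotl(K, (1*1+7) mod 8) = rotl(K, 0) = 0x46
k_2 = rotl(K, (1*2+7) mod 8) = rotl(K, 1) = 0x8C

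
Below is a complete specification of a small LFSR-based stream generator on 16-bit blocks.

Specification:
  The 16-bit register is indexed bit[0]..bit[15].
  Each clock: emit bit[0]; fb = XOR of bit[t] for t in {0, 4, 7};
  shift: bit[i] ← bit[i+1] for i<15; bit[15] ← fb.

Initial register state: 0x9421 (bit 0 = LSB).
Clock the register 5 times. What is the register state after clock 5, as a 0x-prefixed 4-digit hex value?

0x5CA1

reg_0 = 0x9421
clock 1: out=1, reg = 0xCA10
clock 2: out=0, reg = 0xE508
clock 3: out=0, reg = 0x7284
clock 4: out=0, reg = 0xB942
clock 5: out=0, reg = 0x5CA1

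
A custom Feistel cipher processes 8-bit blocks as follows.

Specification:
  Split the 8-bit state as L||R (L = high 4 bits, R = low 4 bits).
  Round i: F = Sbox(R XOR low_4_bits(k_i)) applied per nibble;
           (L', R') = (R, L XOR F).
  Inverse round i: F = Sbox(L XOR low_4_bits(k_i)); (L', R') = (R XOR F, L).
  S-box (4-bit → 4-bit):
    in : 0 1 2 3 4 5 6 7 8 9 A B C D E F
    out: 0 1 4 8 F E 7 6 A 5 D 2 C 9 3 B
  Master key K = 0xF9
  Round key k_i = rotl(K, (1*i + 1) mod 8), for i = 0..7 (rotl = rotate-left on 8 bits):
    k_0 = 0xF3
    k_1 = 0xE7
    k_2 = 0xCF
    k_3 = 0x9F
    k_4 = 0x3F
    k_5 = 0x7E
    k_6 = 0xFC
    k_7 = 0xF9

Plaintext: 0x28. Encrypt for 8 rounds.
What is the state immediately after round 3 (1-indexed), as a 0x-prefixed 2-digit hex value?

s_0 = plaintext = 0x28
s_1 = Round(s_0, k_0) = 0x80
s_2 = Round(s_1, k_1) = 0x0E
s_3 = Round(s_2, k_2) = 0xE1
s_4 = Round(s_3, k_3) = 0x1D
s_5 = Round(s_4, k_4) = 0xD5
s_6 = Round(s_5, k_5) = 0x5F
s_7 = Round(s_6, k_6) = 0xFD
s_8 = Round(s_7, k_7) = 0xD0

0xE1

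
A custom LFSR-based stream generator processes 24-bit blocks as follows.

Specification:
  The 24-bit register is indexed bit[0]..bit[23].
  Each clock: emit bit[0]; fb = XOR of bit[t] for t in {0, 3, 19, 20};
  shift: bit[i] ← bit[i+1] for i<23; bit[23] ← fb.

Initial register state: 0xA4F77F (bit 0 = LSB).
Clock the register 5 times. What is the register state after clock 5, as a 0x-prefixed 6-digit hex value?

0x7527BB

reg_0 = 0xA4F77F
clock 1: out=1, reg = 0x527BBF
clock 2: out=1, reg = 0xA93DDF
clock 3: out=1, reg = 0xD49EEF
clock 4: out=1, reg = 0xEA4F77
clock 5: out=1, reg = 0x7527BB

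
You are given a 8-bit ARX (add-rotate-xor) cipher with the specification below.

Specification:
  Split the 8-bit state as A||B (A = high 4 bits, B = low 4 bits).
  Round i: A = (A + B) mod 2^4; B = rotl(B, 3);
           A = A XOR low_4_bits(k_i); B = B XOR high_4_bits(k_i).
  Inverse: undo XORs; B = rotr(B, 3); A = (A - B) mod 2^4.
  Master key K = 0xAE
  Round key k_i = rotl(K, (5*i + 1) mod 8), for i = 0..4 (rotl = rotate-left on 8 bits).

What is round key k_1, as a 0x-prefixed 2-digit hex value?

K = 0xAE
k_0 = rotl(K, (5*0+1) mod 8) = rotl(K, 1) = 0x5D
k_1 = rotl(K, (5*1+1) mod 8) = rotl(K, 6) = 0xAB

0xAB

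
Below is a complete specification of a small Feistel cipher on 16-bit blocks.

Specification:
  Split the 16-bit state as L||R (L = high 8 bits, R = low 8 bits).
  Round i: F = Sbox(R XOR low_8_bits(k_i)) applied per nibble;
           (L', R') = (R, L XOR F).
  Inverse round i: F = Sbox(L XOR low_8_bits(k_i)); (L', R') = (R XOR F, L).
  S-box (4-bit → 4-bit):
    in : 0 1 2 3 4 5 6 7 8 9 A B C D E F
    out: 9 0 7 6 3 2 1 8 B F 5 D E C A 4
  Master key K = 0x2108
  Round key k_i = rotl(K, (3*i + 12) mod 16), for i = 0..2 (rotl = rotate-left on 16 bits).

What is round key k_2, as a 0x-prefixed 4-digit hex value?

K = 0x2108
k_0 = rotl(K, (3*0+12) mod 16) = rotl(K, 12) = 0x8210
k_1 = rotl(K, (3*1+12) mod 16) = rotl(K, 15) = 0x1084
k_2 = rotl(K, (3*2+12) mod 16) = rotl(K, 2) = 0x8420

0x8420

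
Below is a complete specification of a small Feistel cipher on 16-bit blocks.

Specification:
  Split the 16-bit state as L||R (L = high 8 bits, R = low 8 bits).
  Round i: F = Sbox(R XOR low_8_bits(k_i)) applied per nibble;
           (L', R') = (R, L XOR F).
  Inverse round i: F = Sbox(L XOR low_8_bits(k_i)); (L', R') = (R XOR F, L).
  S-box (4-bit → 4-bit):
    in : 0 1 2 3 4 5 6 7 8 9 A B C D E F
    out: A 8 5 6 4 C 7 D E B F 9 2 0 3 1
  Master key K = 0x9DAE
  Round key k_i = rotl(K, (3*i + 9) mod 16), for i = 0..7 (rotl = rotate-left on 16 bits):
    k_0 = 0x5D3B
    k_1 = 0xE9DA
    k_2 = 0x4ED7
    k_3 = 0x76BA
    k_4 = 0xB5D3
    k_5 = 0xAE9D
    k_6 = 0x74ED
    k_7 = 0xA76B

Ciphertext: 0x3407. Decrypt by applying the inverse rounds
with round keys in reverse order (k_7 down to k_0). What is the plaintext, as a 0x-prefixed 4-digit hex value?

0x5A8F

s_0 = ciphertext = 0x3407
s_1 = InvRound(s_0, k_7) = 0xC634
s_2 = InvRound(s_1, k_6) = 0x6DC6
s_3 = InvRound(s_2, k_5) = 0xDC6D
s_4 = InvRound(s_3, k_4) = 0xCCDC
s_5 = InvRound(s_4, k_3) = 0x0BCC
s_6 = InvRound(s_5, k_2) = 0xCE0B
s_7 = InvRound(s_6, k_1) = 0x8FCE
s_8 = InvRound(s_7, k_0) = 0x5A8F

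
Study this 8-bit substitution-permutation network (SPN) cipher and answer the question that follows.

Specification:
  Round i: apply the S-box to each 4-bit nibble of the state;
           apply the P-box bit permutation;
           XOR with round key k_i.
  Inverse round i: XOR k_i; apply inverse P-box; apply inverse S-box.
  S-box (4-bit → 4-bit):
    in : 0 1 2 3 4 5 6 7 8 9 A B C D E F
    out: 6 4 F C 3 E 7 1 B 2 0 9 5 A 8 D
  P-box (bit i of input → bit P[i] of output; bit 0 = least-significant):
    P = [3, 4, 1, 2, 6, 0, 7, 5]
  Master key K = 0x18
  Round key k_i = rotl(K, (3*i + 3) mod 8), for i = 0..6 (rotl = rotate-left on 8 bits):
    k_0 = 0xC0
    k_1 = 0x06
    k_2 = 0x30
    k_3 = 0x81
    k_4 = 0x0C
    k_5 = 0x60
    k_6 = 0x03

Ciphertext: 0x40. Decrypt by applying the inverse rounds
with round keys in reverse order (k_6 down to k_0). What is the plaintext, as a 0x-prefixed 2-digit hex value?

0x7E

s_0 = ciphertext = 0x40
s_1 = InvRound(s_0, k_6) = 0x41
s_2 = InvRound(s_1, k_5) = 0xDA
s_3 = InvRound(s_2, k_4) = 0xC5
s_4 = InvRound(s_3, k_3) = 0x7E
s_5 = InvRound(s_4, k_2) = 0x7F
s_6 = InvRound(s_5, k_1) = 0x84
s_7 = InvRound(s_6, k_0) = 0x7E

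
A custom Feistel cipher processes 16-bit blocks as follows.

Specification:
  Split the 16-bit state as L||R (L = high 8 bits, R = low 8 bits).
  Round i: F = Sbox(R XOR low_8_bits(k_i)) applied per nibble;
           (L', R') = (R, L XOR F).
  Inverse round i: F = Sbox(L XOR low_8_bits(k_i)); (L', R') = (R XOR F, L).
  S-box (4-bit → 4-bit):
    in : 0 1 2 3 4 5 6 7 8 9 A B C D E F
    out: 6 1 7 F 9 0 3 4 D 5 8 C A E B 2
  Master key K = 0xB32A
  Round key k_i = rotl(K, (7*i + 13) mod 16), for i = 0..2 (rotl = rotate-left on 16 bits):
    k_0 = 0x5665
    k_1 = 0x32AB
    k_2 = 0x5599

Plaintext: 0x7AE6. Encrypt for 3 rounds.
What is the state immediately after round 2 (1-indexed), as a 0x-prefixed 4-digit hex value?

0xA58D

s_0 = plaintext = 0x7AE6
s_1 = Round(s_0, k_0) = 0xE6A5
s_2 = Round(s_1, k_1) = 0xA58D
s_3 = Round(s_2, k_2) = 0x8DBC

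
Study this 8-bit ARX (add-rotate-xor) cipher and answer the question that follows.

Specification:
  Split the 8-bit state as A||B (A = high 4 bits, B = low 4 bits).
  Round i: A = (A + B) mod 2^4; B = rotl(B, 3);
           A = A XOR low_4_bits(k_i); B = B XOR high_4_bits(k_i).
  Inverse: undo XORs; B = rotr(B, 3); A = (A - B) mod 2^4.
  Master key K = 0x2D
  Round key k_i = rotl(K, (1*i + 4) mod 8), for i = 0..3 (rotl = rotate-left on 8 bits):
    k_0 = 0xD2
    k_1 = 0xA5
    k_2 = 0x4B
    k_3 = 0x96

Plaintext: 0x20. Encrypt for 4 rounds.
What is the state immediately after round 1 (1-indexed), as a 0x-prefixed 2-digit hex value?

0x0D

s_0 = plaintext = 0x20
s_1 = Round(s_0, k_0) = 0x0D
s_2 = Round(s_1, k_1) = 0x84
s_3 = Round(s_2, k_2) = 0x76
s_4 = Round(s_3, k_3) = 0xBA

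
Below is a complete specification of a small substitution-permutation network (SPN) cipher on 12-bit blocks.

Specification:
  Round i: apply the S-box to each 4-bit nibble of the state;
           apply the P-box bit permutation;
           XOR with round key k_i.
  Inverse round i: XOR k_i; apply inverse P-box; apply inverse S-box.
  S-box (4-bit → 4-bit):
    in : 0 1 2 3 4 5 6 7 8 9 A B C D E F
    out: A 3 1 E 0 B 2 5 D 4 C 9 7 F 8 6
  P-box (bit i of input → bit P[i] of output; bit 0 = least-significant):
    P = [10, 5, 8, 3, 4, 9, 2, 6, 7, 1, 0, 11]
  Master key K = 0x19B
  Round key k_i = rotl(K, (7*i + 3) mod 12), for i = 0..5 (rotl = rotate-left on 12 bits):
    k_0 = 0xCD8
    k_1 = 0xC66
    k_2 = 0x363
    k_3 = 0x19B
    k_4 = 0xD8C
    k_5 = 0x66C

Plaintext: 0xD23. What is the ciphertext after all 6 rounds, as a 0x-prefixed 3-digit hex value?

s_0 = plaintext = 0xD23
s_1 = Round(s_0, k_0) = 0x563
s_2 = Round(s_1, k_1) = 0x7CC
s_3 = Round(s_2, k_2) = 0x4D6
s_4 = Round(s_3, k_3) = 0x3EF
s_5 = Round(s_4, k_4) = 0x4EF
s_6 = Round(s_5, k_5) = 0x70C

0x70C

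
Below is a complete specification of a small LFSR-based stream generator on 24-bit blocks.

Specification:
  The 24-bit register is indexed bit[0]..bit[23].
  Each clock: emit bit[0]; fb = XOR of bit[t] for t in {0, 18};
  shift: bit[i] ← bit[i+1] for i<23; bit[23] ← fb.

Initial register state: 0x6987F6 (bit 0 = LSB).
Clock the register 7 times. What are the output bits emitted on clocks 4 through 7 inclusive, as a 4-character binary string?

0111

reg_0 = 0x6987F6
clock 1: out=0, reg = 0x34C3FB
clock 2: out=1, reg = 0x1A61FD
clock 3: out=1, reg = 0x8D30FE
clock 4: out=0, reg = 0xC6987F
clock 5: out=1, reg = 0x634C3F
clock 6: out=1, reg = 0xB1A61F
clock 7: out=1, reg = 0xD8D30F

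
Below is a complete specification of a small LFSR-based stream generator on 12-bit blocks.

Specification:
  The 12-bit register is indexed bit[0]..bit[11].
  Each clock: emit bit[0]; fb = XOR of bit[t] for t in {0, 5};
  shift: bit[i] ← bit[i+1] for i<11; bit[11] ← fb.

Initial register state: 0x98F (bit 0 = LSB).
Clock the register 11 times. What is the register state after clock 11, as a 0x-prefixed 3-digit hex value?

0x087

reg_0 = 0x98F
clock 1: out=1, reg = 0xCC7
clock 2: out=1, reg = 0xE63
clock 3: out=1, reg = 0x731
clock 4: out=1, reg = 0x398
clock 5: out=0, reg = 0x1CC
clock 6: out=0, reg = 0x0E6
clock 7: out=0, reg = 0x873
clock 8: out=1, reg = 0x439
clock 9: out=1, reg = 0x21C
clock 10: out=0, reg = 0x10E
clock 11: out=0, reg = 0x087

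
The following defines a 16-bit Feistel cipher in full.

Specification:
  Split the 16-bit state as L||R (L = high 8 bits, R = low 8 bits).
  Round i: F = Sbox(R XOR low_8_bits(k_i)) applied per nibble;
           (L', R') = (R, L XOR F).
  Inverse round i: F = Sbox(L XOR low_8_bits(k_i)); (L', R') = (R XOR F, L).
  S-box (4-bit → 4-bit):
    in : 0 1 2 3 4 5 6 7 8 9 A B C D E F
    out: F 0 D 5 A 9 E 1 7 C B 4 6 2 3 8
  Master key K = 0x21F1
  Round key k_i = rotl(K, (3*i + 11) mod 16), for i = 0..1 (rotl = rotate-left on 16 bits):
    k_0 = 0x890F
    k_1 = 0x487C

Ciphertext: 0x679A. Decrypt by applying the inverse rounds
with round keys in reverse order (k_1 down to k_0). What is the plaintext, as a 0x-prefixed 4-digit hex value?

s_0 = ciphertext = 0x679A
s_1 = InvRound(s_0, k_1) = 0x9E67
s_2 = InvRound(s_1, k_0) = 0xA79E

0xA79E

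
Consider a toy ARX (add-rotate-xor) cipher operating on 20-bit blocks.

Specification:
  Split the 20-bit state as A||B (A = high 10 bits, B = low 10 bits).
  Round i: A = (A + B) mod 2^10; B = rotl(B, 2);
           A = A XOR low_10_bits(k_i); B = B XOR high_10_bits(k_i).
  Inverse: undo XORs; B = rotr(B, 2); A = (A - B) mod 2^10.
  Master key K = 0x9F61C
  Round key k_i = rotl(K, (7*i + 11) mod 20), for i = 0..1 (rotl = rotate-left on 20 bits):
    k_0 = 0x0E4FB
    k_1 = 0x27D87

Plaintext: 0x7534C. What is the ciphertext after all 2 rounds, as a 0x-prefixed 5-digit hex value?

s_0 = plaintext = 0x7534C
s_1 = Round(s_0, k_0) = 0x76D0A
s_2 = Round(s_1, k_1) = 0xD88B6

0xD88B6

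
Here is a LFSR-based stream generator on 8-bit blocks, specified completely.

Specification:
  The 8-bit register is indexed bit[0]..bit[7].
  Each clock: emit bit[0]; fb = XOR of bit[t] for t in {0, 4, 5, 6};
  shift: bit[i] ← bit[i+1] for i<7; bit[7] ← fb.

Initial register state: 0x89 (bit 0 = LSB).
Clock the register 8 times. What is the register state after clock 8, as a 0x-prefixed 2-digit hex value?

0x23

reg_0 = 0x89
clock 1: out=1, reg = 0xC4
clock 2: out=0, reg = 0xE2
clock 3: out=0, reg = 0x71
clock 4: out=1, reg = 0x38
clock 5: out=0, reg = 0x1C
clock 6: out=0, reg = 0x8E
clock 7: out=0, reg = 0x47
clock 8: out=1, reg = 0x23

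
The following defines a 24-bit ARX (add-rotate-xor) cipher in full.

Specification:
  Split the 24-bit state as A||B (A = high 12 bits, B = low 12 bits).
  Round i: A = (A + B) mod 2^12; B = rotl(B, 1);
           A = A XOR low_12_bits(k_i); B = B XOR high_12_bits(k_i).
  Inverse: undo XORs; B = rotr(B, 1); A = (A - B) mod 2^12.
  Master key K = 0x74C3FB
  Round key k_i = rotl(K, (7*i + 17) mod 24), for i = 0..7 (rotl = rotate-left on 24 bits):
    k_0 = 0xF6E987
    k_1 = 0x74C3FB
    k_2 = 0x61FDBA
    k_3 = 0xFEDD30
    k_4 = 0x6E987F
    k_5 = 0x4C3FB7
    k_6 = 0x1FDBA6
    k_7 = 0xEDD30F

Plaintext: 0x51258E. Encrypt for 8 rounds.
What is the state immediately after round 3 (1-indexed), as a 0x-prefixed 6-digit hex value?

0x9B094E

s_0 = plaintext = 0x51258E
s_1 = Round(s_0, k_0) = 0x327472
s_2 = Round(s_1, k_1) = 0x462FA8
s_3 = Round(s_2, k_2) = 0x9B094E
s_4 = Round(s_3, k_3) = 0xFCED70
s_5 = Round(s_4, k_4) = 0x541C08
s_6 = Round(s_5, k_5) = 0xEFECD2
s_7 = Round(s_6, k_6) = 0x076858
s_8 = Round(s_7, k_7) = 0xBC1E6C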